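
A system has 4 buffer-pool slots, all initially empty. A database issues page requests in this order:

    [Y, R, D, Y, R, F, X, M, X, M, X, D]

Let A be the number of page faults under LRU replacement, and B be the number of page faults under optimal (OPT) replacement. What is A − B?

Under LRU: F F F . . F F F . . . F → 7 faults.
Under OPT: F F F . . F F F . . . . → 6 faults.
A − B = 7 − 6 = 1.

1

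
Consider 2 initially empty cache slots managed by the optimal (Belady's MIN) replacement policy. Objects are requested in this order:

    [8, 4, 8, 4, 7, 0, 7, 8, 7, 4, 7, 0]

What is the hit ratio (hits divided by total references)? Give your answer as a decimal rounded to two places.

0.42

8 -> miss, frames {8}
4 -> miss, frames {8,4}
8 -> hit
4 -> hit
7 -> miss, evict 4, frames {8,7}
0 -> miss, evict 8, frames {7,0}
7 -> hit
8 -> miss, evict 0, frames {7,8}
7 -> hit
4 -> miss, evict 8, frames {7,4}
7 -> hit
0 -> miss, evict 4, frames {7,0}
Hits: 5 of 12 references → 5/12 = 0.4167.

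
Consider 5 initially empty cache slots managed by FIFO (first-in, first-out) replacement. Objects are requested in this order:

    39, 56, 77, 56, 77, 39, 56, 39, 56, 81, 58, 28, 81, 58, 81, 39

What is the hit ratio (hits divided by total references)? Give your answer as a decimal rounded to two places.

39: miss, frames [39]
56: miss, frames [39, 56]
77: miss, frames [39, 56, 77]
56: hit
77: hit
39: hit
56: hit
39: hit
56: hit
81: miss, frames [39, 56, 77, 81]
58: miss, frames [39, 56, 77, 81, 58]
28: miss, evict 39, frames [56, 77, 81, 58, 28]
81: hit
58: hit
81: hit
39: miss, evict 56, frames [77, 81, 58, 28, 39]
Hits: 9 of 16 references → 9/16 = 0.5625.

0.56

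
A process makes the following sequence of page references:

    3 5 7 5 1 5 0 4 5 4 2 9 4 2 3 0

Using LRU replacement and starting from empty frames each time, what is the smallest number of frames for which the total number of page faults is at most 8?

8

f=1: 16 faults
f=2: 13 faults
f=3: 10 faults
f=4: 10 faults
f=5: 10 faults
f=6: 9 faults
f=7: 9 faults
f=8: 8 faults
Smallest f with faults ≤ 8 is 8.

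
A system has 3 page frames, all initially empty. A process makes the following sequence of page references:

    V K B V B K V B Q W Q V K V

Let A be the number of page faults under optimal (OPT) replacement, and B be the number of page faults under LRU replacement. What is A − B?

Under OPT: F F F . . . . . F F . . F . → 6 faults.
Under LRU: F F F . . . . . F F . F F . → 7 faults.
A − B = 6 − 7 = -1.

-1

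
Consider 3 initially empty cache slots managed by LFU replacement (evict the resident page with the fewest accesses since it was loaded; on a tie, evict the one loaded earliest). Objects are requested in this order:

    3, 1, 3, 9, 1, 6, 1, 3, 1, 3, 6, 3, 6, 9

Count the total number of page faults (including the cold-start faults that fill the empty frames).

5

3: fault, frames {3}
1: fault, frames {3,1}
3: hit
9: fault, frames {3,1,9}
1: hit
6: fault, evict 9, frames {3,1,6}
1: hit
3: hit
1: hit
3: hit
6: hit
3: hit
6: hit
9: fault, evict 6, frames {3,1,9}
Page faults: 5.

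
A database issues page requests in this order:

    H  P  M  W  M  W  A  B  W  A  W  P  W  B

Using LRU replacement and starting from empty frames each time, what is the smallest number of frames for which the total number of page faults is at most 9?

f=1: 14 faults
f=2: 10 faults
f=3: 8 faults
f=4: 7 faults
f=5: 6 faults
f=6: 6 faults
Smallest f with faults ≤ 9 is 3.

3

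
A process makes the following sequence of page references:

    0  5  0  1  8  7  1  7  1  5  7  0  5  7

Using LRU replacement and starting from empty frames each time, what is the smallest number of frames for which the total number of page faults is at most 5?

f=1: 14 faults
f=2: 11 faults
f=3: 7 faults
f=4: 7 faults
f=5: 5 faults
Smallest f with faults ≤ 5 is 5.

5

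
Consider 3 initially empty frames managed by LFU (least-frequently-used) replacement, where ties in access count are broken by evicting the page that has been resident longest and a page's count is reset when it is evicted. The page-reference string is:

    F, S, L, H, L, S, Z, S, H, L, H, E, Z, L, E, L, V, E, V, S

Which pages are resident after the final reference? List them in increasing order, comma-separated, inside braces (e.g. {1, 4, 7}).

{L, S, V}

F → fault, frames [F]
S → fault, frames [F, S]
L → fault, frames [F, S, L]
H → fault, evict F, frames [S, L, H]
L → hit
S → hit
Z → fault, evict H, frames [S, L, Z]
S → hit
H → fault, evict Z, frames [S, L, H]
L → hit
H → hit
E → fault, evict H, frames [S, L, E]
Z → fault, evict E, frames [S, L, Z]
L → hit
E → fault, evict Z, frames [S, L, E]
L → hit
V → fault, evict E, frames [S, L, V]
E → fault, evict V, frames [S, L, E]
V → fault, evict E, frames [S, L, V]
S → hit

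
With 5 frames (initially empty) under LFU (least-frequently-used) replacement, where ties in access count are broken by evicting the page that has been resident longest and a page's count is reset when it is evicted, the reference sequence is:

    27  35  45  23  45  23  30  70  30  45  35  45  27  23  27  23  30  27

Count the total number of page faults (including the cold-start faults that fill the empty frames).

7

27: fault, frames {27}
35: fault, frames {27,35}
45: fault, frames {27,35,45}
23: fault, frames {27,35,45,23}
45: hit
23: hit
30: fault, frames {27,35,45,23,30}
70: fault, evict 27, frames {35,45,23,30,70}
30: hit
45: hit
35: hit
45: hit
27: fault, evict 70, frames {35,45,23,30,27}
23: hit
27: hit
23: hit
30: hit
27: hit
Page faults: 7.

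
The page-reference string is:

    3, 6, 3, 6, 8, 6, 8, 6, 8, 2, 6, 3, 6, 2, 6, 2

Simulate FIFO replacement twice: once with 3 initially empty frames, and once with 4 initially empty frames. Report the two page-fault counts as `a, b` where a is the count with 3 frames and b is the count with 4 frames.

6, 4

3 frames: F F . . F . . . . F . F F . . . → 6 faults.
4 frames: F F . . F . . . . F . . . . . . → 4 faults.
4 < 6: adding a frame reduced faults, as is typical.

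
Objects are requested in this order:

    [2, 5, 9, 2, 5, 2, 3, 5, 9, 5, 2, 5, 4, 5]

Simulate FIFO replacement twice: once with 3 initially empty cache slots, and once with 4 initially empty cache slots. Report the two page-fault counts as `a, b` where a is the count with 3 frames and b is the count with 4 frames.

7, 5

3 frames: F F F . . . F . . . F F F . → 7 faults.
4 frames: F F F . . . F . . . . . F . → 5 faults.
5 < 7: adding a frame reduced faults, as is typical.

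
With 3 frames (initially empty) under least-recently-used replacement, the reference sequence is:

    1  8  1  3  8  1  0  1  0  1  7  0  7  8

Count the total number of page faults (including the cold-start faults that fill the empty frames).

6

1 -> miss, frames {1}
8 -> miss, frames {1,8}
1 -> hit
3 -> miss, frames {8,1,3}
8 -> hit
1 -> hit
0 -> miss, evict 3, frames {8,1,0}
1 -> hit
0 -> hit
1 -> hit
7 -> miss, evict 8, frames {0,1,7}
0 -> hit
7 -> hit
8 -> miss, evict 1, frames {0,7,8}
Page faults: 6.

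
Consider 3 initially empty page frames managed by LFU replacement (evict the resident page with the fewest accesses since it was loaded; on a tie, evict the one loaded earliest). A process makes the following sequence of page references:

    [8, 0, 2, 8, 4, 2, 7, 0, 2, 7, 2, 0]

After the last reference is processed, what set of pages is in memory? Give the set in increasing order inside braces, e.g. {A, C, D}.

8 -> miss, frames {8}
0 -> miss, frames {8,0}
2 -> miss, frames {8,0,2}
8 -> hit
4 -> miss, evict 0, frames {8,2,4}
2 -> hit
7 -> miss, evict 4, frames {8,2,7}
0 -> miss, evict 7, frames {8,2,0}
2 -> hit
7 -> miss, evict 0, frames {8,2,7}
2 -> hit
0 -> miss, evict 7, frames {8,2,0}

{0, 2, 8}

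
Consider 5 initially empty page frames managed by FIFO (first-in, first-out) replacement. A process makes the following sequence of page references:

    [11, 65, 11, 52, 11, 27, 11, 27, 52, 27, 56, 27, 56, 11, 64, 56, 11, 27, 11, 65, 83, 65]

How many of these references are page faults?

9

11 → fault, frames (11)
65 → fault, frames (11 65)
11 → hit
52 → fault, frames (11 65 52)
11 → hit
27 → fault, frames (11 65 52 27)
11 → hit
27 → hit
52 → hit
27 → hit
56 → fault, frames (11 65 52 27 56)
27 → hit
56 → hit
11 → hit
64 → fault, evict 11, frames (65 52 27 56 64)
56 → hit
11 → fault, evict 65, frames (52 27 56 64 11)
27 → hit
11 → hit
65 → fault, evict 52, frames (27 56 64 11 65)
83 → fault, evict 27, frames (56 64 11 65 83)
65 → hit
Page faults: 9.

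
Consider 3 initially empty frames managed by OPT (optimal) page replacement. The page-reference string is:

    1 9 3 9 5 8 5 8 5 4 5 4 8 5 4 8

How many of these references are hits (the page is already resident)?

10

1: fault, frames {1}
9: fault, frames {1,9}
3: fault, frames {1,9,3}
9: hit
5: fault, evict 3, frames {1,9,5}
8: fault, evict 9, frames {1,5,8}
5: hit
8: hit
5: hit
4: fault, evict 1, frames {5,8,4}
5: hit
4: hit
8: hit
5: hit
4: hit
8: hit
Hits: 10.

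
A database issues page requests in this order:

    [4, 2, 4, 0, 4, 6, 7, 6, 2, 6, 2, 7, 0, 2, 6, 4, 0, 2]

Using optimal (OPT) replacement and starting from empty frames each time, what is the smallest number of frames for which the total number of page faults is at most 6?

4

f=1: 18 faults
f=2: 11 faults
f=3: 7 faults
f=4: 6 faults
f=5: 5 faults
Smallest f with faults ≤ 6 is 4.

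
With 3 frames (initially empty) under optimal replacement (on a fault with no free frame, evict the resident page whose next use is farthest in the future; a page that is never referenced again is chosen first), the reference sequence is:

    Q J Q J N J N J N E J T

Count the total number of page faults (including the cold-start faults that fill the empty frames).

5

Q -> miss, frames [Q]
J -> miss, frames [Q, J]
Q -> hit
J -> hit
N -> miss, frames [Q, J, N]
J -> hit
N -> hit
J -> hit
N -> hit
E -> miss, evict N, frames [Q, J, E]
J -> hit
T -> miss, evict E, frames [Q, J, T]
Page faults: 5.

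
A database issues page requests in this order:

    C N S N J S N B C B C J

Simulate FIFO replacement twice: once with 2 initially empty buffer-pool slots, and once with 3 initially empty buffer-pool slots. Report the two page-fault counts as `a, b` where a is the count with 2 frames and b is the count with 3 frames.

8, 6

2 frames: F F F . F . F F F . . F → 8 faults.
3 frames: F F F . F . . F F . . . → 6 faults.
6 < 8: adding a frame reduced faults, as is typical.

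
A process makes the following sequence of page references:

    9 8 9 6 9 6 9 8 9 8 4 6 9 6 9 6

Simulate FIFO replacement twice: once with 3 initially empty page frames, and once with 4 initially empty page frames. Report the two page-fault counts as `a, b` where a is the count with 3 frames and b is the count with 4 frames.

3 frames: F F . F . . . . . . F . F . . . → 5 faults.
4 frames: F F . F . . . . . . F . . . . . → 4 faults.
4 < 5: adding a frame reduced faults, as is typical.

5, 4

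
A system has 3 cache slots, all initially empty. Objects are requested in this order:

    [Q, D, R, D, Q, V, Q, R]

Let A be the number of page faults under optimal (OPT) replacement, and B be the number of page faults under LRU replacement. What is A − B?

-1

Under OPT: F F F . . F . . → 4 faults.
Under LRU: F F F . . F . F → 5 faults.
A − B = 4 − 5 = -1.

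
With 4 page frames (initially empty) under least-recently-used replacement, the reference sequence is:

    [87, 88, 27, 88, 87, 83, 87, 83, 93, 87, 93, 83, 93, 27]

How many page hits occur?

8

87 -> miss, frames (87)
88 -> miss, frames (87 88)
27 -> miss, frames (87 88 27)
88 -> hit
87 -> hit
83 -> miss, frames (27 88 87 83)
87 -> hit
83 -> hit
93 -> miss, evict 27, frames (88 87 83 93)
87 -> hit
93 -> hit
83 -> hit
93 -> hit
27 -> miss, evict 88, frames (87 83 93 27)
Hits: 8.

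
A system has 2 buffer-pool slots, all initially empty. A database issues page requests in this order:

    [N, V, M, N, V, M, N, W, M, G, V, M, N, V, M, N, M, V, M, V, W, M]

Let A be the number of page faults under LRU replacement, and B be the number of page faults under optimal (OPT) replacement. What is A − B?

Under LRU: F F F F F F F F F F F F F F F F . F . . F F → 19 faults.
Under OPT: F F F . F . F F . F F . F . F . . F . . F . → 12 faults.
A − B = 19 − 12 = 7.

7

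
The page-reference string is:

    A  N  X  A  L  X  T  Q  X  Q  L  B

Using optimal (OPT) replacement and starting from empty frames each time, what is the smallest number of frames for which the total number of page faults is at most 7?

3

f=1: 12 faults
f=2: 8 faults
f=3: 7 faults
f=4: 7 faults
f=5: 7 faults
f=6: 7 faults
f=7: 7 faults
Smallest f with faults ≤ 7 is 3.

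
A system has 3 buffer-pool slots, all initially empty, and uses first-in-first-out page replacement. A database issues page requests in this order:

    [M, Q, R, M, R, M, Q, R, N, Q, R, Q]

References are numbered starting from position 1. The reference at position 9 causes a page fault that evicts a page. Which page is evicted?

pos 1: M -> miss, frames {M}
pos 2: Q -> miss, frames {M,Q}
pos 3: R -> miss, frames {M,Q,R}
pos 4: M -> hit
pos 5: R -> hit
pos 6: M -> hit
pos 7: Q -> hit
pos 8: R -> hit
pos 9: N -> miss, evict M, frames {Q,R,N}
At position 9, page M is evicted.

M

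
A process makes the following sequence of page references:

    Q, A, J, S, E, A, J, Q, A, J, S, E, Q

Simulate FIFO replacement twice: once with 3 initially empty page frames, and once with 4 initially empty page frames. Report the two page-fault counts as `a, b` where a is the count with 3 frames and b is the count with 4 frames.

10, 11

3 frames: F F F F F F F F . . F F . → 10 faults.
4 frames: F F F F F . . F F F F F F → 11 faults.
11 > 10: adding a frame increased faults — Belady's anomaly.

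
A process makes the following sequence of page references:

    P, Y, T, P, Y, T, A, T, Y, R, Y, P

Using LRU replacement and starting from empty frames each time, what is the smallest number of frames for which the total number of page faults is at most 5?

5

f=1: 12 faults
f=2: 10 faults
f=3: 6 faults
f=4: 6 faults
f=5: 5 faults
Smallest f with faults ≤ 5 is 5.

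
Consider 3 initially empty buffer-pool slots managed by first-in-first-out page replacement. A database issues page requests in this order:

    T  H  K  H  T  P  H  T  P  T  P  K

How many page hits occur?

T → fault, frames [T]
H → fault, frames [T, H]
K → fault, frames [T, H, K]
H → hit
T → hit
P → fault, evict T, frames [H, K, P]
H → hit
T → fault, evict H, frames [K, P, T]
P → hit
T → hit
P → hit
K → hit
Hits: 7.

7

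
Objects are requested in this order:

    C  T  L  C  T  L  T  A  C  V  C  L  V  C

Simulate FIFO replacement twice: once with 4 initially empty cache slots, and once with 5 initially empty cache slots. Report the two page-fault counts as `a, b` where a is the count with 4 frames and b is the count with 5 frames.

4 frames: F F F . . . . F . F F . . . → 6 faults.
5 frames: F F F . . . . F . F . . . . → 5 faults.
5 < 6: adding a frame reduced faults, as is typical.

6, 5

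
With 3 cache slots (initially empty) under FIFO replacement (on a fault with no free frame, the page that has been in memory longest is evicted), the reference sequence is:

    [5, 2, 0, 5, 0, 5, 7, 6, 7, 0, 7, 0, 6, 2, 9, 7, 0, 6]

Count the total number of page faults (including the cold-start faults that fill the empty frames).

5 -> fault, frames {5}
2 -> fault, frames {5,2}
0 -> fault, frames {5,2,0}
5 -> hit
0 -> hit
5 -> hit
7 -> fault, evict 5, frames {2,0,7}
6 -> fault, evict 2, frames {0,7,6}
7 -> hit
0 -> hit
7 -> hit
0 -> hit
6 -> hit
2 -> fault, evict 0, frames {7,6,2}
9 -> fault, evict 7, frames {6,2,9}
7 -> fault, evict 6, frames {2,9,7}
0 -> fault, evict 2, frames {9,7,0}
6 -> fault, evict 9, frames {7,0,6}
Page faults: 10.

10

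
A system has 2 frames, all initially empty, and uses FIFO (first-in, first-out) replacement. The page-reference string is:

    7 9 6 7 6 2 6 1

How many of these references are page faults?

7 → miss, frames {7}
9 → miss, frames {7,9}
6 → miss, evict 7, frames {9,6}
7 → miss, evict 9, frames {6,7}
6 → hit
2 → miss, evict 6, frames {7,2}
6 → miss, evict 7, frames {2,6}
1 → miss, evict 2, frames {6,1}
Page faults: 7.

7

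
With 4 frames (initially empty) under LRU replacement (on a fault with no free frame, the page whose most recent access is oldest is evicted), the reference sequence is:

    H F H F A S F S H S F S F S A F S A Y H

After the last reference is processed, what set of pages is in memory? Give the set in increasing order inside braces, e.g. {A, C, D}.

{A, H, S, Y}

H: miss, frames [H]
F: miss, frames [H, F]
H: hit
F: hit
A: miss, frames [H, F, A]
S: miss, frames [H, F, A, S]
F: hit
S: hit
H: hit
S: hit
F: hit
S: hit
F: hit
S: hit
A: hit
F: hit
S: hit
A: hit
Y: miss, evict H, frames [F, S, A, Y]
H: miss, evict F, frames [S, A, Y, H]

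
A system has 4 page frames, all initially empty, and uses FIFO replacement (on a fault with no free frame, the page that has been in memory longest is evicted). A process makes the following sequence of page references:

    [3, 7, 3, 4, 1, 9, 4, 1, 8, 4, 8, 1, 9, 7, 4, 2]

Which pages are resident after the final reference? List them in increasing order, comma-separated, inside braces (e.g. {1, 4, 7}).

3: fault, frames (3)
7: fault, frames (3 7)
3: hit
4: fault, frames (3 7 4)
1: fault, frames (3 7 4 1)
9: fault, evict 3, frames (7 4 1 9)
4: hit
1: hit
8: fault, evict 7, frames (4 1 9 8)
4: hit
8: hit
1: hit
9: hit
7: fault, evict 4, frames (1 9 8 7)
4: fault, evict 1, frames (9 8 7 4)
2: fault, evict 9, frames (8 7 4 2)

{2, 4, 7, 8}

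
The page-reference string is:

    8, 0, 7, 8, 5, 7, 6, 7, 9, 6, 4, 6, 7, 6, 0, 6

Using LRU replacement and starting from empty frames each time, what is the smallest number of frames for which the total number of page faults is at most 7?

f=1: 16 faults
f=2: 12 faults
f=3: 9 faults
f=4: 8 faults
f=5: 8 faults
f=6: 8 faults
f=7: 7 faults
Smallest f with faults ≤ 7 is 7.

7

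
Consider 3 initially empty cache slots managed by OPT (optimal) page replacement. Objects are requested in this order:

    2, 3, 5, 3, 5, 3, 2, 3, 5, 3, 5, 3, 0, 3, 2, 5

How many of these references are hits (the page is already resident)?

11

2: miss, frames [2]
3: miss, frames [2, 3]
5: miss, frames [2, 3, 5]
3: hit
5: hit
3: hit
2: hit
3: hit
5: hit
3: hit
5: hit
3: hit
0: miss, evict 5, frames [2, 3, 0]
3: hit
2: hit
5: miss, evict 0, frames [2, 3, 5]
Hits: 11.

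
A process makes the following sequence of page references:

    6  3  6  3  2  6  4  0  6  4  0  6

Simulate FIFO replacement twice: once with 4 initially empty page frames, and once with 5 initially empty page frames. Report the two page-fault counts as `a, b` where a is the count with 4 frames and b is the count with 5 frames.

6, 5

4 frames: F F . . F . F F F . . . → 6 faults.
5 frames: F F . . F . F F . . . . → 5 faults.
5 < 6: adding a frame reduced faults, as is typical.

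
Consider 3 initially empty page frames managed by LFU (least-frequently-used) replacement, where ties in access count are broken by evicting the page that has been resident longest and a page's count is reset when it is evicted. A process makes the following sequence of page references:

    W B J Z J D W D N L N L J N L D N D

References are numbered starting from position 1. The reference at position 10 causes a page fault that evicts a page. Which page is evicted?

pos 1: W → fault, frames (W)
pos 2: B → fault, frames (W B)
pos 3: J → fault, frames (W B J)
pos 4: Z → fault, evict W, frames (B J Z)
pos 5: J → hit
pos 6: D → fault, evict B, frames (J Z D)
pos 7: W → fault, evict Z, frames (J D W)
pos 8: D → hit
pos 9: N → fault, evict W, frames (J D N)
pos 10: L → fault, evict N, frames (J D L)
At position 10, page N is evicted.

N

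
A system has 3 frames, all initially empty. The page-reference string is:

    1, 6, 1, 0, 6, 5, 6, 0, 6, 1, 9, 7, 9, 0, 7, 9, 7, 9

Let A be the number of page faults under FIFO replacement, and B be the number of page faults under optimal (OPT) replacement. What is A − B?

Under FIFO: F F . F . F . . . F F F . F . . . . → 8 faults.
Under OPT: F F . F . F . . . F F F . . . . . . → 7 faults.
A − B = 8 − 7 = 1.

1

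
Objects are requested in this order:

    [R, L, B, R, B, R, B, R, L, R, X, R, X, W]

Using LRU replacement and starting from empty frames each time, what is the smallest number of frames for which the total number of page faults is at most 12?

f=1: 14 faults
f=2: 7 faults
f=3: 5 faults
f=4: 5 faults
f=5: 5 faults
Smallest f with faults ≤ 12 is 2.

2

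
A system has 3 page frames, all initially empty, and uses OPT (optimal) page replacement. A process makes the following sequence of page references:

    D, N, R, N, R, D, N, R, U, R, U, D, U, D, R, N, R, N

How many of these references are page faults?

D -> fault, frames {D}
N -> fault, frames {D,N}
R -> fault, frames {D,N,R}
N -> hit
R -> hit
D -> hit
N -> hit
R -> hit
U -> fault, evict N, frames {D,R,U}
R -> hit
U -> hit
D -> hit
U -> hit
D -> hit
R -> hit
N -> fault, evict U, frames {D,R,N}
R -> hit
N -> hit
Page faults: 5.

5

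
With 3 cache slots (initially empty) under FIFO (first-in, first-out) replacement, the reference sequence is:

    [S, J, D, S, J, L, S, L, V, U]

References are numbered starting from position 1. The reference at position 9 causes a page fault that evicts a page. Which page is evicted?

pos 1: S → fault, frames [S]
pos 2: J → fault, frames [S, J]
pos 3: D → fault, frames [S, J, D]
pos 4: S → hit
pos 5: J → hit
pos 6: L → fault, evict S, frames [J, D, L]
pos 7: S → fault, evict J, frames [D, L, S]
pos 8: L → hit
pos 9: V → fault, evict D, frames [L, S, V]
At position 9, page D is evicted.

D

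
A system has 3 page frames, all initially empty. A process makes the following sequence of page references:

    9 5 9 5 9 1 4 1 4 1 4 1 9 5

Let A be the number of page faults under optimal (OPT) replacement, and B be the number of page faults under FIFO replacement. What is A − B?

Under OPT: F F . . . F F . . . . . . F → 5 faults.
Under FIFO: F F . . . F F . . . . . F F → 6 faults.
A − B = 5 − 6 = -1.

-1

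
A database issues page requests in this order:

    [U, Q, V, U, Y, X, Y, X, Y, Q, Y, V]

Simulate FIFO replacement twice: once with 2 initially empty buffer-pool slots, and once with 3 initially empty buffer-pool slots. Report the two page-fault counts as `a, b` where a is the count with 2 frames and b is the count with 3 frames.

2 frames: F F F F F F . . . F F F → 9 faults.
3 frames: F F F . F F . . . F . F → 7 faults.
7 < 9: adding a frame reduced faults, as is typical.

9, 7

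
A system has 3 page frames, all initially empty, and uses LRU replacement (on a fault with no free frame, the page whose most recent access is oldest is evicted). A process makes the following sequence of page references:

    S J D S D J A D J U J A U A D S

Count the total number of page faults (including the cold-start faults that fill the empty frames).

8

S: miss, frames (S)
J: miss, frames (S J)
D: miss, frames (S J D)
S: hit
D: hit
J: hit
A: miss, evict S, frames (D J A)
D: hit
J: hit
U: miss, evict A, frames (D J U)
J: hit
A: miss, evict D, frames (U J A)
U: hit
A: hit
D: miss, evict J, frames (U A D)
S: miss, evict U, frames (A D S)
Page faults: 8.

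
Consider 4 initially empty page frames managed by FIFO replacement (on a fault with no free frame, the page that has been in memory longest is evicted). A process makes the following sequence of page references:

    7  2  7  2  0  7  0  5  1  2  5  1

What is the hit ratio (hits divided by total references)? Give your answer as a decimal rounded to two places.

0.58

7 -> miss, frames {7}
2 -> miss, frames {7,2}
7 -> hit
2 -> hit
0 -> miss, frames {7,2,0}
7 -> hit
0 -> hit
5 -> miss, frames {7,2,0,5}
1 -> miss, evict 7, frames {2,0,5,1}
2 -> hit
5 -> hit
1 -> hit
Hits: 7 of 12 references → 7/12 = 0.5833.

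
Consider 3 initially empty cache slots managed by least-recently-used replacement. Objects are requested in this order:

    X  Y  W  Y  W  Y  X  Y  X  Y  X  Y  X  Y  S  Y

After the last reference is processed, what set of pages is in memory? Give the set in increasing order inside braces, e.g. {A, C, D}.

X → miss, frames [X]
Y → miss, frames [X, Y]
W → miss, frames [X, Y, W]
Y → hit
W → hit
Y → hit
X → hit
Y → hit
X → hit
Y → hit
X → hit
Y → hit
X → hit
Y → hit
S → miss, evict W, frames [X, Y, S]
Y → hit

{S, X, Y}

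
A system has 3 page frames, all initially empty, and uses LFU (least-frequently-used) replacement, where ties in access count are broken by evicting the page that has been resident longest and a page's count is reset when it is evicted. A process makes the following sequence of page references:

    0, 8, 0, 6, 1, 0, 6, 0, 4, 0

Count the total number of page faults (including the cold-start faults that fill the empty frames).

5

0 -> fault, frames (0)
8 -> fault, frames (0 8)
0 -> hit
6 -> fault, frames (0 8 6)
1 -> fault, evict 8, frames (0 6 1)
0 -> hit
6 -> hit
0 -> hit
4 -> fault, evict 1, frames (0 6 4)
0 -> hit
Page faults: 5.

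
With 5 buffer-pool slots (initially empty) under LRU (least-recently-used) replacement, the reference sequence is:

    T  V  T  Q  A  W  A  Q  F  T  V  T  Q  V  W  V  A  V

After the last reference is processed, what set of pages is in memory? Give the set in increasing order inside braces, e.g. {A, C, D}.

T -> miss, frames (T)
V -> miss, frames (T V)
T -> hit
Q -> miss, frames (V T Q)
A -> miss, frames (V T Q A)
W -> miss, frames (V T Q A W)
A -> hit
Q -> hit
F -> miss, evict V, frames (T W A Q F)
T -> hit
V -> miss, evict W, frames (A Q F T V)
T -> hit
Q -> hit
V -> hit
W -> miss, evict A, frames (F T Q V W)
V -> hit
A -> miss, evict F, frames (T Q W V A)
V -> hit

{A, Q, T, V, W}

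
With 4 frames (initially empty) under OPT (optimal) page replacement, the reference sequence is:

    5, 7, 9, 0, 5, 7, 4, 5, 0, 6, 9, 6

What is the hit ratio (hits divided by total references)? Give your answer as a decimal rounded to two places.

5: fault, frames [5]
7: fault, frames [5, 7]
9: fault, frames [5, 7, 9]
0: fault, frames [5, 7, 9, 0]
5: hit
7: hit
4: fault, evict 7, frames [5, 9, 0, 4]
5: hit
0: hit
6: fault, evict 4, frames [5, 9, 0, 6]
9: hit
6: hit
Hits: 6 of 12 references → 6/12 = 0.5000.

0.50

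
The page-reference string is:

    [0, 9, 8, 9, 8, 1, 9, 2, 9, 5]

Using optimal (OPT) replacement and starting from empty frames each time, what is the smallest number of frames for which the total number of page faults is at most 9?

f=1: 10 faults
f=2: 6 faults
f=3: 6 faults
f=4: 6 faults
f=5: 6 faults
f=6: 6 faults
Smallest f with faults ≤ 9 is 2.

2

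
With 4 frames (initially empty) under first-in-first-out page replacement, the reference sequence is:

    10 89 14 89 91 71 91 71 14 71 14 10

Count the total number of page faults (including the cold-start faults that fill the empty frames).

10 -> fault, frames (10)
89 -> fault, frames (10 89)
14 -> fault, frames (10 89 14)
89 -> hit
91 -> fault, frames (10 89 14 91)
71 -> fault, evict 10, frames (89 14 91 71)
91 -> hit
71 -> hit
14 -> hit
71 -> hit
14 -> hit
10 -> fault, evict 89, frames (14 91 71 10)
Page faults: 6.

6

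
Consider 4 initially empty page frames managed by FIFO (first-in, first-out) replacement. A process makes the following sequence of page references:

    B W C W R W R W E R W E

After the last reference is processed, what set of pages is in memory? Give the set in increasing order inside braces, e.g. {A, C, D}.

B -> miss, frames (B)
W -> miss, frames (B W)
C -> miss, frames (B W C)
W -> hit
R -> miss, frames (B W C R)
W -> hit
R -> hit
W -> hit
E -> miss, evict B, frames (W C R E)
R -> hit
W -> hit
E -> hit

{C, E, R, W}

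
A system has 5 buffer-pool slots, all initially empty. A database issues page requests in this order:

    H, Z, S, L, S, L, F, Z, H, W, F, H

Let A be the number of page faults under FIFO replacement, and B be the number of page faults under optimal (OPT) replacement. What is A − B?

1

Under FIFO: F F F F . . F . . F . F → 7 faults.
Under OPT: F F F F . . F . . F . . → 6 faults.
A − B = 7 − 6 = 1.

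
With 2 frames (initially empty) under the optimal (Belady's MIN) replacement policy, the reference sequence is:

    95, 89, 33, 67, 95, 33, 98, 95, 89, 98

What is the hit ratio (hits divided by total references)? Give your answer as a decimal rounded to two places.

0.30

95 -> miss, frames (95)
89 -> miss, frames (95 89)
33 -> miss, evict 89, frames (95 33)
67 -> miss, evict 33, frames (95 67)
95 -> hit
33 -> miss, evict 67, frames (95 33)
98 -> miss, evict 33, frames (95 98)
95 -> hit
89 -> miss, evict 95, frames (98 89)
98 -> hit
Hits: 3 of 10 references → 3/10 = 0.3000.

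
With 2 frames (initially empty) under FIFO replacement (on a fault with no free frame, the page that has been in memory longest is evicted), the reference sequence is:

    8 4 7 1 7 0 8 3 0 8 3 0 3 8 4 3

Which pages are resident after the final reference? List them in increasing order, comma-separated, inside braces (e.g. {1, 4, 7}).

8 → miss, frames {8}
4 → miss, frames {8,4}
7 → miss, evict 8, frames {4,7}
1 → miss, evict 4, frames {7,1}
7 → hit
0 → miss, evict 7, frames {1,0}
8 → miss, evict 1, frames {0,8}
3 → miss, evict 0, frames {8,3}
0 → miss, evict 8, frames {3,0}
8 → miss, evict 3, frames {0,8}
3 → miss, evict 0, frames {8,3}
0 → miss, evict 8, frames {3,0}
3 → hit
8 → miss, evict 3, frames {0,8}
4 → miss, evict 0, frames {8,4}
3 → miss, evict 8, frames {4,3}

{3, 4}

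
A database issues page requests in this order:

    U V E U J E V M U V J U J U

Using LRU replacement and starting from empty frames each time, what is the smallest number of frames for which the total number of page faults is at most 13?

f=1: 14 faults
f=2: 12 faults
f=3: 8 faults
f=4: 7 faults
f=5: 5 faults
Smallest f with faults ≤ 13 is 2.

2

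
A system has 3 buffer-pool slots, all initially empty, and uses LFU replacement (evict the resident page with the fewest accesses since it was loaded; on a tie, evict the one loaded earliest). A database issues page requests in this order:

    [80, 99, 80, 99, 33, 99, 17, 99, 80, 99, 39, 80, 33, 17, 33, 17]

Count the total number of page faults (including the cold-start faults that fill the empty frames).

80 -> fault, frames {80}
99 -> fault, frames {80,99}
80 -> hit
99 -> hit
33 -> fault, frames {80,99,33}
99 -> hit
17 -> fault, evict 33, frames {80,99,17}
99 -> hit
80 -> hit
99 -> hit
39 -> fault, evict 17, frames {80,99,39}
80 -> hit
33 -> fault, evict 39, frames {80,99,33}
17 -> fault, evict 33, frames {80,99,17}
33 -> fault, evict 17, frames {80,99,33}
17 -> fault, evict 33, frames {80,99,17}
Page faults: 9.

9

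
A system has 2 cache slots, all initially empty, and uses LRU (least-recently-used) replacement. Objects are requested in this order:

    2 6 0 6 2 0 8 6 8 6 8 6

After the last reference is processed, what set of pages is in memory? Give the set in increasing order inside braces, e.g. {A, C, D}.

2 → fault, frames (2)
6 → fault, frames (2 6)
0 → fault, evict 2, frames (6 0)
6 → hit
2 → fault, evict 0, frames (6 2)
0 → fault, evict 6, frames (2 0)
8 → fault, evict 2, frames (0 8)
6 → fault, evict 0, frames (8 6)
8 → hit
6 → hit
8 → hit
6 → hit

{6, 8}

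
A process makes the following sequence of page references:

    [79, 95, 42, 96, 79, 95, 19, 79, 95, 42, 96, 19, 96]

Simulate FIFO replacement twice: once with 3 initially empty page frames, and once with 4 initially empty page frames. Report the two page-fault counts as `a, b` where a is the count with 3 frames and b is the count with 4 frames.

3 frames: F F F F F F F . . F F . . → 9 faults.
4 frames: F F F F . . F F F F F F . → 10 faults.
10 > 9: adding a frame increased faults — Belady's anomaly.

9, 10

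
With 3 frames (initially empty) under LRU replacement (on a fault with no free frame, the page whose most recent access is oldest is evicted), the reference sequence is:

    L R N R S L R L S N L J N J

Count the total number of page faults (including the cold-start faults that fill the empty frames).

7

L → fault, frames [L]
R → fault, frames [L, R]
N → fault, frames [L, R, N]
R → hit
S → fault, evict L, frames [N, R, S]
L → fault, evict N, frames [R, S, L]
R → hit
L → hit
S → hit
N → fault, evict R, frames [L, S, N]
L → hit
J → fault, evict S, frames [N, L, J]
N → hit
J → hit
Page faults: 7.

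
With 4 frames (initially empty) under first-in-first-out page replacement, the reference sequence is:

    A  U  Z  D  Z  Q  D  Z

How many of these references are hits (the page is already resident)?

A -> miss, frames (A)
U -> miss, frames (A U)
Z -> miss, frames (A U Z)
D -> miss, frames (A U Z D)
Z -> hit
Q -> miss, evict A, frames (U Z D Q)
D -> hit
Z -> hit
Hits: 3.

3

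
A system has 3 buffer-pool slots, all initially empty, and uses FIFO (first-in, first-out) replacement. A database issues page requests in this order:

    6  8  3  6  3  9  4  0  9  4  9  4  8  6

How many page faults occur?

8

6 -> miss, frames (6)
8 -> miss, frames (6 8)
3 -> miss, frames (6 8 3)
6 -> hit
3 -> hit
9 -> miss, evict 6, frames (8 3 9)
4 -> miss, evict 8, frames (3 9 4)
0 -> miss, evict 3, frames (9 4 0)
9 -> hit
4 -> hit
9 -> hit
4 -> hit
8 -> miss, evict 9, frames (4 0 8)
6 -> miss, evict 4, frames (0 8 6)
Page faults: 8.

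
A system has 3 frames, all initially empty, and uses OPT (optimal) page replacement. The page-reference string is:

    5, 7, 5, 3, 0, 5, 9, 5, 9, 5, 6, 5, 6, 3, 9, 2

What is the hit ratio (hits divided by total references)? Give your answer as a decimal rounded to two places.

5 -> fault, frames [5]
7 -> fault, frames [5, 7]
5 -> hit
3 -> fault, frames [5, 7, 3]
0 -> fault, evict 7, frames [5, 3, 0]
5 -> hit
9 -> fault, evict 0, frames [5, 3, 9]
5 -> hit
9 -> hit
5 -> hit
6 -> fault, evict 9, frames [5, 3, 6]
5 -> hit
6 -> hit
3 -> hit
9 -> fault, evict 6, frames [5, 3, 9]
2 -> fault, evict 9, frames [5, 3, 2]
Hits: 8 of 16 references → 8/16 = 0.5000.

0.50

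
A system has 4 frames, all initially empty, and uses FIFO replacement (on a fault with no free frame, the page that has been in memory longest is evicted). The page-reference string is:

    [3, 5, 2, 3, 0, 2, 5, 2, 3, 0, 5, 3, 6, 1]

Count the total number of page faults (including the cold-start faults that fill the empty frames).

3 → fault, frames [3]
5 → fault, frames [3, 5]
2 → fault, frames [3, 5, 2]
3 → hit
0 → fault, frames [3, 5, 2, 0]
2 → hit
5 → hit
2 → hit
3 → hit
0 → hit
5 → hit
3 → hit
6 → fault, evict 3, frames [5, 2, 0, 6]
1 → fault, evict 5, frames [2, 0, 6, 1]
Page faults: 6.

6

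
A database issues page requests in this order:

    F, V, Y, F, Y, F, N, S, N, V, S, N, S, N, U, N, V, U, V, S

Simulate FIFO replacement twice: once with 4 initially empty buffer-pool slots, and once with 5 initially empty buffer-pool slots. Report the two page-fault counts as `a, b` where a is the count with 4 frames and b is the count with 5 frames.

7, 6

4 frames: F F F . . . F F . . . . . . F . F . . . → 7 faults.
5 frames: F F F . . . F F . . . . . . F . . . . . → 6 faults.
6 < 7: adding a frame reduced faults, as is typical.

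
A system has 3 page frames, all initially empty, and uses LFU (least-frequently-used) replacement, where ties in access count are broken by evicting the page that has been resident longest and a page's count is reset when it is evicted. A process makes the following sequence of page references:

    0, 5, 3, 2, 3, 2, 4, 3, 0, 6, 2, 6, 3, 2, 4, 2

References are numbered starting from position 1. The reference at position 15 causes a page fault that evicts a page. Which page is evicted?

6

pos 1: 0: fault, frames [0]
pos 2: 5: fault, frames [0, 5]
pos 3: 3: fault, frames [0, 5, 3]
pos 4: 2: fault, evict 0, frames [5, 3, 2]
pos 5: 3: hit
pos 6: 2: hit
pos 7: 4: fault, evict 5, frames [3, 2, 4]
pos 8: 3: hit
pos 9: 0: fault, evict 4, frames [3, 2, 0]
pos 10: 6: fault, evict 0, frames [3, 2, 6]
pos 11: 2: hit
pos 12: 6: hit
pos 13: 3: hit
pos 14: 2: hit
pos 15: 4: fault, evict 6, frames [3, 2, 4]
At position 15, page 6 is evicted.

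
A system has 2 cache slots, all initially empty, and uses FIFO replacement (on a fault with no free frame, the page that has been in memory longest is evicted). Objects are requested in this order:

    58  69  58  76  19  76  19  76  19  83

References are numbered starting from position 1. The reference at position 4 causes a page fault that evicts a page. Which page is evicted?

pos 1: 58: miss, frames {58}
pos 2: 69: miss, frames {58,69}
pos 3: 58: hit
pos 4: 76: miss, evict 58, frames {69,76}
At position 4, page 58 is evicted.

58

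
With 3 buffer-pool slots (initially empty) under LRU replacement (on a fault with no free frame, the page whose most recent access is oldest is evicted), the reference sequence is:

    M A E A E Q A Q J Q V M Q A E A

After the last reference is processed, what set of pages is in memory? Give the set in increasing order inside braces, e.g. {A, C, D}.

M → fault, frames (M)
A → fault, frames (M A)
E → fault, frames (M A E)
A → hit
E → hit
Q → fault, evict M, frames (A E Q)
A → hit
Q → hit
J → fault, evict E, frames (A Q J)
Q → hit
V → fault, evict A, frames (J Q V)
M → fault, evict J, frames (Q V M)
Q → hit
A → fault, evict V, frames (M Q A)
E → fault, evict M, frames (Q A E)
A → hit

{A, E, Q}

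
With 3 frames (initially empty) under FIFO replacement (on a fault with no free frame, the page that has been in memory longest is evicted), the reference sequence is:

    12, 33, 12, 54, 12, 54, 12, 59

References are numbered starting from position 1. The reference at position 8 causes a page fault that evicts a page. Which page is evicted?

pos 1: 12 → miss, frames {12}
pos 2: 33 → miss, frames {12,33}
pos 3: 12 → hit
pos 4: 54 → miss, frames {12,33,54}
pos 5: 12 → hit
pos 6: 54 → hit
pos 7: 12 → hit
pos 8: 59 → miss, evict 12, frames {33,54,59}
At position 8, page 12 is evicted.

12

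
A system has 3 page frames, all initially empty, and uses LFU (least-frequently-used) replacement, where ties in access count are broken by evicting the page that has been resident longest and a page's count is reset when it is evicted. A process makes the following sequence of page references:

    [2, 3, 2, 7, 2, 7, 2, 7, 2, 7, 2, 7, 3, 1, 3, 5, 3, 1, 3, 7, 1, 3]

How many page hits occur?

11

2 -> fault, frames [2]
3 -> fault, frames [2, 3]
2 -> hit
7 -> fault, frames [2, 3, 7]
2 -> hit
7 -> hit
2 -> hit
7 -> hit
2 -> hit
7 -> hit
2 -> hit
7 -> hit
3 -> hit
1 -> fault, evict 3, frames [2, 7, 1]
3 -> fault, evict 1, frames [2, 7, 3]
5 -> fault, evict 3, frames [2, 7, 5]
3 -> fault, evict 5, frames [2, 7, 3]
1 -> fault, evict 3, frames [2, 7, 1]
3 -> fault, evict 1, frames [2, 7, 3]
7 -> hit
1 -> fault, evict 3, frames [2, 7, 1]
3 -> fault, evict 1, frames [2, 7, 3]
Hits: 11.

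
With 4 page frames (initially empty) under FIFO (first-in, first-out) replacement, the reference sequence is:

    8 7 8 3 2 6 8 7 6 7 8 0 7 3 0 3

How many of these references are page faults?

8 → fault, frames [8]
7 → fault, frames [8, 7]
8 → hit
3 → fault, frames [8, 7, 3]
2 → fault, frames [8, 7, 3, 2]
6 → fault, evict 8, frames [7, 3, 2, 6]
8 → fault, evict 7, frames [3, 2, 6, 8]
7 → fault, evict 3, frames [2, 6, 8, 7]
6 → hit
7 → hit
8 → hit
0 → fault, evict 2, frames [6, 8, 7, 0]
7 → hit
3 → fault, evict 6, frames [8, 7, 0, 3]
0 → hit
3 → hit
Page faults: 9.

9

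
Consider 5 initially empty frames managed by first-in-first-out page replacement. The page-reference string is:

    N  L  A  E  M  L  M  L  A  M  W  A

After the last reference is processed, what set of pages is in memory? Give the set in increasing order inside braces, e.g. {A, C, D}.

N → fault, frames {N}
L → fault, frames {N,L}
A → fault, frames {N,L,A}
E → fault, frames {N,L,A,E}
M → fault, frames {N,L,A,E,M}
L → hit
M → hit
L → hit
A → hit
M → hit
W → fault, evict N, frames {L,A,E,M,W}
A → hit

{A, E, L, M, W}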